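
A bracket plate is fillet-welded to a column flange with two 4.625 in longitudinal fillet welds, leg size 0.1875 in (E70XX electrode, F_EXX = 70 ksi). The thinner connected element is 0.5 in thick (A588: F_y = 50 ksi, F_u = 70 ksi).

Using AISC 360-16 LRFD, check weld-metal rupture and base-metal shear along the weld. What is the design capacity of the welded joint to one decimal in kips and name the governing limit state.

38.6 kips (weld metal governs)

Weld metal: throat = 0.707×0.1875 = 0.13256 in, L = 2×4.625 = 9.25 in. φR_n = 0.75 × 0.6 × 70 × 0.13256 × 9.25 = 38.6 kips.
Base metal shear (0.5 in plate): yield φR_n = 1.0×0.6×50×0.5×9.25 = 138.8 kips; rupture φR_n = 0.75×0.6×70×0.5×9.25 = 145.7 kips; take 138.8 kips (yield).
Governing: min(38.6, 138.8) = 38.6 kips → weld metal.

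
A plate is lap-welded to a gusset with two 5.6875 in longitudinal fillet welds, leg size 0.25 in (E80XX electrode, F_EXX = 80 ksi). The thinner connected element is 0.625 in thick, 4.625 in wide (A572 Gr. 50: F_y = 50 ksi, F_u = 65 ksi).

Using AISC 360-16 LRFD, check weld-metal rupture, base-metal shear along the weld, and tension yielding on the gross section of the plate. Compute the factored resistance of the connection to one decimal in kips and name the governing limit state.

Weld metal: throat = 0.707×0.25 = 0.17675 in, L = 2×5.6875 = 11.375 in. φR_n = 0.75 × 0.6 × 80 × 0.17675 × 11.375 = 72.4 kips.
Base metal shear (0.625 in plate): yield φR_n = 1.0×0.6×50×0.625×11.375 = 213.3 kips; rupture φR_n = 0.75×0.6×65×0.625×11.375 = 207.9 kips; take 207.9 kips (rupture).
Tension yield (gross): A_g = 4.625×0.625 = 2.8906 in². φR_n = 0.90 × 50 × 2.8906 = 130.1 kips.
Governing: min(72.4, 207.9, 130.1) = 72.4 kips → weld metal.

72.4 kips (weld metal governs)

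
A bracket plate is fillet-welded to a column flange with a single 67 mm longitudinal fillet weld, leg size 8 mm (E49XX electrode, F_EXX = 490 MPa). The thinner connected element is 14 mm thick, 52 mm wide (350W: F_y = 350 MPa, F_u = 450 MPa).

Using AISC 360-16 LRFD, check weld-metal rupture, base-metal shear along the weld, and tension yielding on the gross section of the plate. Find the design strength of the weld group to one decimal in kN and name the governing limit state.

83.6 kN (weld metal governs)

Weld metal: throat = 0.707×8 = 5.656 mm, L = 67 mm. φR_n = 0.75 × 0.6 × 490 × 5.656 × 67 = 83.6 kN.
Base metal shear (14 mm plate): yield φR_n = 1.0×0.6×350×14×67 = 197.0 kN; rupture φR_n = 0.75×0.6×450×14×67 = 189.9 kN; take 189.9 kN (rupture).
Tension yield (gross): A_g = 52×14 = 728 mm². φR_n = 0.90 × 350 × 728 = 229.3 kN.
Governing: min(83.6, 189.9, 229.3) = 83.6 kN → weld metal.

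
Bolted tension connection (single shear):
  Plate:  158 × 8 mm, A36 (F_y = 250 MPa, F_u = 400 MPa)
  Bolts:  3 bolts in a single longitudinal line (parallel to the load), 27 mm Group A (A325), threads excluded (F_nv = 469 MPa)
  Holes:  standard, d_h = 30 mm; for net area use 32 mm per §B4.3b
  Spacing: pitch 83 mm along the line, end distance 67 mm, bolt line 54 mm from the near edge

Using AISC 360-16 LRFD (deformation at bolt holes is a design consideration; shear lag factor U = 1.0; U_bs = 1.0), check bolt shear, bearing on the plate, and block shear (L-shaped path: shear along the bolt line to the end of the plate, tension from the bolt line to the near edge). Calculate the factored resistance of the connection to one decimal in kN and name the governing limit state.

300.9 kN (block shear governs)

Bolt shear: A_b = π(27)²/4 = 572.56 mm². φR_n = 0.75 × 469 × 572.56 × 3 × 1 = 604.2 kN.
Bearing (8 mm plate, F_u = 400 MPa): end bolts L_c = 67 − 30/2 = 52, R_n = min(1.2×52×8×400, 2.4×27×8×400) = 199.68 kN/bolt; interior L_c = 83 − 30 = 53, R_n = 203.52 kN/bolt. φR_n = 0.75 × (1×199.68 + 2×203.52) = 455.0 kN.
Block shear: shear path 1×[67+2×83] = 1×233 mm, A_gv = 1864, A_nv = 1×(233 − 2.5×32)×8 = 1224 mm²; tension to near edge: (54 − 0.5×32)×8 = 304 mm². R_n = min(0.6×400×1224, 0.6×250×1864) + 1.0×400×304 = min(293.76, 279.6) + 121.6 = 401.2 kN. φR_n = 0.75 × 401.2 = 300.9 kN.
Governing: min(604.2, 455.0, 300.9) = 300.9 kN → block shear.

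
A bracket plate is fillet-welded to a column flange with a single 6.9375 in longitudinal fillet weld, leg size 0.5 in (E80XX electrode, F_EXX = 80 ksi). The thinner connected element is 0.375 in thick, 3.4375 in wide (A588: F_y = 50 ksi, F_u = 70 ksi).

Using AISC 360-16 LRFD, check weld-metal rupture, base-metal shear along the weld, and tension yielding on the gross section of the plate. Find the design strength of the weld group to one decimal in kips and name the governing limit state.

Weld metal: throat = 0.707×0.5 = 0.3535 in, L = 6.9375 in. φR_n = 0.75 × 0.6 × 80 × 0.3535 × 6.9375 = 88.3 kips.
Base metal shear (0.375 in plate): yield φR_n = 1.0×0.6×50×0.375×6.9375 = 78.0 kips; rupture φR_n = 0.75×0.6×70×0.375×6.9375 = 81.9 kips; take 78.0 kips (yield).
Tension yield (gross): A_g = 3.4375×0.375 = 1.2891 in². φR_n = 0.90 × 50 × 1.2891 = 58.0 kips.
Governing: min(88.3, 78.0, 58.0) = 58.0 kips → gross-section yield.

58.0 kips (gross-section yield governs)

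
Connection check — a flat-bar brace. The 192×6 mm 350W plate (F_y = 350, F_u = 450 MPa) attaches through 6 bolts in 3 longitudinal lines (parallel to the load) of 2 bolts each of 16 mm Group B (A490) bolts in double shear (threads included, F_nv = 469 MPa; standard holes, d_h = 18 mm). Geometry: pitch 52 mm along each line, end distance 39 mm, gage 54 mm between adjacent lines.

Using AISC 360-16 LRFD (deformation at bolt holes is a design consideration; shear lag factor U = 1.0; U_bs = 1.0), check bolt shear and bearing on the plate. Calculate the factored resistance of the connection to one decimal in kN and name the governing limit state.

Bolt shear: A_b = π(16)²/4 = 201.06 mm². φR_n = 0.75 × 469 × 201.06 × 6 × 2 = 848.7 kN.
Bearing (6 mm plate, F_u = 450 MPa): end bolts L_c = 39 − 18/2 = 30, R_n = min(1.2×30×6×450, 2.4×16×6×450) = 97.2 kN/bolt; interior L_c = 52 − 18 = 34, R_n = 103.68 kN/bolt. φR_n = 0.75 × (3×97.2 + 3×103.68) = 452.0 kN.
Governing: min(848.7, 452.0) = 452.0 kN → bearing.

452.0 kN (bearing governs)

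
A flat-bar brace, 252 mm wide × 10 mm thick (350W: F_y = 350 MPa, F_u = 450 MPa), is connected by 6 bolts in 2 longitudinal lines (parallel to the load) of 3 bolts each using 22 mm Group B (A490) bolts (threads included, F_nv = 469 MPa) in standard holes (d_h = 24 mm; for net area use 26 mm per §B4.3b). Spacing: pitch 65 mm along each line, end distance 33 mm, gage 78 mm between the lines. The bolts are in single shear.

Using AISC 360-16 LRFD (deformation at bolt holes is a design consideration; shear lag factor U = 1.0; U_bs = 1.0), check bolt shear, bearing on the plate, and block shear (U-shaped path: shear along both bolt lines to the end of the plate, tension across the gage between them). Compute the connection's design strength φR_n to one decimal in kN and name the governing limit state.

Bolt shear: A_b = π(22)²/4 = 380.13 mm². φR_n = 0.75 × 469 × 380.13 × 6 × 1 = 802.3 kN.
Bearing (10 mm plate, F_u = 450 MPa): end bolts L_c = 33 − 24/2 = 21, R_n = min(1.2×21×10×450, 2.4×22×10×450) = 113.4 kN/bolt; interior L_c = 65 − 24 = 41, R_n = 221.4 kN/bolt. φR_n = 0.75 × (2×113.4 + 4×221.4) = 834.3 kN.
Block shear: shear path 2×[33+2×65] = 2×163 mm, A_gv = 3260, A_nv = 2×(163 − 2.5×26)×10 = 1960 mm²; tension across gage: (78 − 1×26)×10 = 520 mm². R_n = min(0.6×450×1960, 0.6×350×3260) + 1.0×450×520 = min(529.2, 684.6) + 234 = 763.2 kN. φR_n = 0.75 × 763.2 = 572.4 kN.
Governing: min(802.3, 834.3, 572.4) = 572.4 kN → block shear.

572.4 kN (block shear governs)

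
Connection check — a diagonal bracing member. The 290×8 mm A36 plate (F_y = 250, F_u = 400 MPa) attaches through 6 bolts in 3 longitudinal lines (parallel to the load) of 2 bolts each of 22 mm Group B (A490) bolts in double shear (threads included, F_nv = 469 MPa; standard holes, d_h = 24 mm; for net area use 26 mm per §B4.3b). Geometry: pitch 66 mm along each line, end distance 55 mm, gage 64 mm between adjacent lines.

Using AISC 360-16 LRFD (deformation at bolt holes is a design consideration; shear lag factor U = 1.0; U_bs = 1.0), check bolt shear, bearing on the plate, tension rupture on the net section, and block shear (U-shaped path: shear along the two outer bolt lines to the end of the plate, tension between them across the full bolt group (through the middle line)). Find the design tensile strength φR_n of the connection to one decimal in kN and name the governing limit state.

Bolt shear: A_b = π(22)²/4 = 380.13 mm². φR_n = 0.75 × 469 × 380.13 × 6 × 2 = 1604.5 kN.
Bearing (8 mm plate, F_u = 400 MPa): end bolts L_c = 55 − 24/2 = 43, R_n = min(1.2×43×8×400, 2.4×22×8×400) = 165.12 kN/bolt; interior L_c = 66 − 24 = 42, R_n = 161.28 kN/bolt. φR_n = 0.75 × (3×165.12 + 3×161.28) = 734.4 kN.
Tension rupture (net): A_n = (290 − 3×26)×8 = 1696 mm² (U = 1.0, A_e = A_n). φR_n = 0.75 × 400 × 1696 = 508.8 kN.
Block shear: shear path 2×[55+1×66] = 2×121 mm, A_gv = 1936, A_nv = 2×(121 − 1.5×26)×8 = 1312 mm²; tension across gage: (128 − 2×26)×8 = 608 mm². R_n = min(0.6×400×1312, 0.6×250×1936) + 1.0×400×608 = min(314.88, 290.4) + 243.2 = 533.6 kN. φR_n = 0.75 × 533.6 = 400.2 kN.
Governing: min(1604.5, 734.4, 508.8, 400.2) = 400.2 kN → block shear.

400.2 kN (block shear governs)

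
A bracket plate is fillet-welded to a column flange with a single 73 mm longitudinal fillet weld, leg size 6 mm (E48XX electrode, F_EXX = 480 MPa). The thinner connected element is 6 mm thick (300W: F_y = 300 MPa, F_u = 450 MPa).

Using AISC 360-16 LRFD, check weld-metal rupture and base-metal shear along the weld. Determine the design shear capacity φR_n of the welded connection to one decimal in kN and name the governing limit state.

66.9 kN (weld metal governs)

Weld metal: throat = 0.707×6 = 4.242 mm, L = 73 mm. φR_n = 0.75 × 0.6 × 480 × 4.242 × 73 = 66.9 kN.
Base metal shear (6 mm plate): yield φR_n = 1.0×0.6×300×6×73 = 78.8 kN; rupture φR_n = 0.75×0.6×450×6×73 = 88.7 kN; take 78.8 kN (yield).
Governing: min(66.9, 78.8) = 66.9 kN → weld metal.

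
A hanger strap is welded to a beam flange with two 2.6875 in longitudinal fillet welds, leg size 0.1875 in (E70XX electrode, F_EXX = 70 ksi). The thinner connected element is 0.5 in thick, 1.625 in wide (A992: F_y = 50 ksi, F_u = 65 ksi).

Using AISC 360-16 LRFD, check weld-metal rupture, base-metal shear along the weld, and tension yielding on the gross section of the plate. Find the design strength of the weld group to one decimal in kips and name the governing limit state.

22.4 kips (weld metal governs)

Weld metal: throat = 0.707×0.1875 = 0.13256 in, L = 2×2.6875 = 5.375 in. φR_n = 0.75 × 0.6 × 70 × 0.13256 × 5.375 = 22.4 kips.
Base metal shear (0.5 in plate): yield φR_n = 1.0×0.6×50×0.5×5.375 = 80.6 kips; rupture φR_n = 0.75×0.6×65×0.5×5.375 = 78.6 kips; take 78.6 kips (rupture).
Tension yield (gross): A_g = 1.625×0.5 = 0.8125 in². φR_n = 0.90 × 50 × 0.8125 = 36.6 kips.
Governing: min(22.4, 78.6, 36.6) = 22.4 kips → weld metal.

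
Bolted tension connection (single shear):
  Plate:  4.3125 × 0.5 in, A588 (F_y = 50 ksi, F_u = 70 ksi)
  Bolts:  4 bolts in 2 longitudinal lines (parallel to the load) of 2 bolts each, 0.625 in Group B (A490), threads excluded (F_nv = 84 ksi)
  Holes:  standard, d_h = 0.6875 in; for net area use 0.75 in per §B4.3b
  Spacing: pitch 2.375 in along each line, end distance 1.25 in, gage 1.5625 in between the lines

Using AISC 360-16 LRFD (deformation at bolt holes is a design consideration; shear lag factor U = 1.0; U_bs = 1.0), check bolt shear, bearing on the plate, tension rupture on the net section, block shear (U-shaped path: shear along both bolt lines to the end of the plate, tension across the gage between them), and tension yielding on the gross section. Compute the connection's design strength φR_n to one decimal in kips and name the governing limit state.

Bolt shear: A_b = π(0.625)²/4 = 0.3068 in². φR_n = 0.75 × 84 × 0.3068 × 4 × 1 = 77.3 kips.
Bearing (0.5 in plate, F_u = 70 ksi): end bolts L_c = 1.25 − 0.6875/2 = 0.90625, R_n = min(1.2×0.90625×0.5×70, 2.4×0.625×0.5×70) = 38.063 kips/bolt; interior L_c = 2.375 − 0.6875 = 1.6875, R_n = 52.5 kips/bolt. φR_n = 0.75 × (2×38.063 + 2×52.5) = 135.8 kips.
Tension rupture (net): A_n = (4.3125 − 2×0.75)×0.5 = 1.4063 in² (U = 1.0, A_e = A_n). φR_n = 0.75 × 70 × 1.4063 = 73.8 kips.
Block shear: shear path 2×[1.25+1×2.375] = 2×3.625 in, A_gv = 3.625, A_nv = 2×(3.625 − 1.5×0.75)×0.5 = 2.5 in²; tension across gage: (1.5625 − 1×0.75)×0.5 = 0.40625 in². R_n = min(0.6×70×2.5, 0.6×50×3.625) + 1.0×70×0.40625 = min(105, 108.75) + 28.438 = 133.44 kips. φR_n = 0.75 × 133.44 = 100.1 kips.
Tension yield (gross): A_g = 4.3125×0.5 = 2.1563 in². φR_n = 0.90 × 50 × 2.1563 = 97.0 kips.
Governing: min(77.3, 135.8, 73.8, 100.1, 97.0) = 73.8 kips → net-section rupture.

73.8 kips (net-section rupture governs)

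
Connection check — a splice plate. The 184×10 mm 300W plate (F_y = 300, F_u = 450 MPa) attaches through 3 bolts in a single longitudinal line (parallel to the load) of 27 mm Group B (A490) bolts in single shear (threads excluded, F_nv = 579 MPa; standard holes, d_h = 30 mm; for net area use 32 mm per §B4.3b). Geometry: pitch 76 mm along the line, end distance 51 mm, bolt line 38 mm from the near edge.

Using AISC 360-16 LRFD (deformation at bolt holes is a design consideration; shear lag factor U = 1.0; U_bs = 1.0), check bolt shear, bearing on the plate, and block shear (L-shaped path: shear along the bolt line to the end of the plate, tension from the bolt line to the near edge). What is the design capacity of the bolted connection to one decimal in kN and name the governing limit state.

Bolt shear: A_b = π(27)²/4 = 572.56 mm². φR_n = 0.75 × 579 × 572.56 × 3 × 1 = 745.9 kN.
Bearing (10 mm plate, F_u = 450 MPa): end bolts L_c = 51 − 30/2 = 36, R_n = min(1.2×36×10×450, 2.4×27×10×450) = 194.4 kN/bolt; interior L_c = 76 − 30 = 46, R_n = 248.4 kN/bolt. φR_n = 0.75 × (1×194.4 + 2×248.4) = 518.4 kN.
Block shear: shear path 1×[51+2×76] = 1×203 mm, A_gv = 2030, A_nv = 1×(203 − 2.5×32)×10 = 1230 mm²; tension to near edge: (38 − 0.5×32)×10 = 220 mm². R_n = min(0.6×450×1230, 0.6×300×2030) + 1.0×450×220 = min(332.1, 365.4) + 99 = 431.1 kN. φR_n = 0.75 × 431.1 = 323.3 kN.
Governing: min(745.9, 518.4, 323.3) = 323.3 kN → block shear.

323.3 kN (block shear governs)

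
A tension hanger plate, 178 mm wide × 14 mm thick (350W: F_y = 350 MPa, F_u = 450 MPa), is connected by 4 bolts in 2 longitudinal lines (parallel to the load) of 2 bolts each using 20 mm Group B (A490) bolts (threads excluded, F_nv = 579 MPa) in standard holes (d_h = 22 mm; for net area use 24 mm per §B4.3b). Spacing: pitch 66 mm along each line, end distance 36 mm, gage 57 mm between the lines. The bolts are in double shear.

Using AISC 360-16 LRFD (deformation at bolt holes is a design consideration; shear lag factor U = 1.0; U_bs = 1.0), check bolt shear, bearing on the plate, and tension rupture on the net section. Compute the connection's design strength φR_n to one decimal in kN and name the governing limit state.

614.3 kN (net-section rupture governs)

Bolt shear: A_b = π(20)²/4 = 314.16 mm². φR_n = 0.75 × 579 × 314.16 × 4 × 2 = 1091.4 kN.
Bearing (14 mm plate, F_u = 450 MPa): end bolts L_c = 36 − 22/2 = 25, R_n = min(1.2×25×14×450, 2.4×20×14×450) = 189 kN/bolt; interior L_c = 66 − 22 = 44, R_n = 302.4 kN/bolt. φR_n = 0.75 × (2×189 + 2×302.4) = 737.1 kN.
Tension rupture (net): A_n = (178 − 2×24)×14 = 1820 mm² (U = 1.0, A_e = A_n). φR_n = 0.75 × 450 × 1820 = 614.3 kN.
Governing: min(1091.4, 737.1, 614.3) = 614.3 kN → net-section rupture.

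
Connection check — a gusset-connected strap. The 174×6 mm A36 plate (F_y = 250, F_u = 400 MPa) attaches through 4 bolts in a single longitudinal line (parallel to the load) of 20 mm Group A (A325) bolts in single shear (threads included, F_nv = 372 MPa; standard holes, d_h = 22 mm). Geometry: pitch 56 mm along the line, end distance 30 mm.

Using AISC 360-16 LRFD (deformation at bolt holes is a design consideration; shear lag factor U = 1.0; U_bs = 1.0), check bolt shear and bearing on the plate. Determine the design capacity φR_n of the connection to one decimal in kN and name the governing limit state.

Bolt shear: A_b = π(20)²/4 = 314.16 mm². φR_n = 0.75 × 372 × 314.16 × 4 × 1 = 350.6 kN.
Bearing (6 mm plate, F_u = 400 MPa): end bolts L_c = 30 − 22/2 = 19, R_n = min(1.2×19×6×400, 2.4×20×6×400) = 54.72 kN/bolt; interior L_c = 56 − 22 = 34, R_n = 97.92 kN/bolt. φR_n = 0.75 × (1×54.72 + 3×97.92) = 261.4 kN.
Governing: min(350.6, 261.4) = 261.4 kN → bearing.

261.4 kN (bearing governs)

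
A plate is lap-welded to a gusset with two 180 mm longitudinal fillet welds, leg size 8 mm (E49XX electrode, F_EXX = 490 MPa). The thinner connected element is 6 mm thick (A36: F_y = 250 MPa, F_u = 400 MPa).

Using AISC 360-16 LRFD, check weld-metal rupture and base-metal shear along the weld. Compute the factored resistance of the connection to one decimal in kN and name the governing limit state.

Weld metal: throat = 0.707×8 = 5.656 mm, L = 2×180 = 360 mm. φR_n = 0.75 × 0.6 × 490 × 5.656 × 360 = 449.0 kN.
Base metal shear (6 mm plate): yield φR_n = 1.0×0.6×250×6×360 = 324.0 kN; rupture φR_n = 0.75×0.6×400×6×360 = 388.8 kN; take 324.0 kN (yield).
Governing: min(449.0, 324.0) = 324.0 kN → base-metal shear.

324.0 kN (base-metal shear governs)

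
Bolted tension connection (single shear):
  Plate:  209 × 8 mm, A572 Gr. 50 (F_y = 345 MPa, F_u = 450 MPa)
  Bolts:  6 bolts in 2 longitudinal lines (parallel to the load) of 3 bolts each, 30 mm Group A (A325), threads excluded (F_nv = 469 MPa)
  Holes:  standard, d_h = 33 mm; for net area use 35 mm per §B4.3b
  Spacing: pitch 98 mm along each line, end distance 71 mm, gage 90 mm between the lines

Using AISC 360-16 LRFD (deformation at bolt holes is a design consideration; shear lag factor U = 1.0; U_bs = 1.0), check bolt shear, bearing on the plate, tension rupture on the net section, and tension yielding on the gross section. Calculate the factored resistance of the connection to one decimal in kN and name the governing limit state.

Bolt shear: A_b = π(30)²/4 = 706.86 mm². φR_n = 0.75 × 469 × 706.86 × 6 × 1 = 1491.8 kN.
Bearing (8 mm plate, F_u = 450 MPa): end bolts L_c = 71 − 33/2 = 54.5, R_n = min(1.2×54.5×8×450, 2.4×30×8×450) = 235.44 kN/bolt; interior L_c = 98 − 33 = 65, R_n = 259.2 kN/bolt. φR_n = 0.75 × (2×235.44 + 4×259.2) = 1130.8 kN.
Tension rupture (net): A_n = (209 − 2×35)×8 = 1112 mm² (U = 1.0, A_e = A_n). φR_n = 0.75 × 450 × 1112 = 375.3 kN.
Tension yield (gross): A_g = 209×8 = 1672 mm². φR_n = 0.90 × 345 × 1672 = 519.2 kN.
Governing: min(1491.8, 1130.8, 375.3, 519.2) = 375.3 kN → net-section rupture.

375.3 kN (net-section rupture governs)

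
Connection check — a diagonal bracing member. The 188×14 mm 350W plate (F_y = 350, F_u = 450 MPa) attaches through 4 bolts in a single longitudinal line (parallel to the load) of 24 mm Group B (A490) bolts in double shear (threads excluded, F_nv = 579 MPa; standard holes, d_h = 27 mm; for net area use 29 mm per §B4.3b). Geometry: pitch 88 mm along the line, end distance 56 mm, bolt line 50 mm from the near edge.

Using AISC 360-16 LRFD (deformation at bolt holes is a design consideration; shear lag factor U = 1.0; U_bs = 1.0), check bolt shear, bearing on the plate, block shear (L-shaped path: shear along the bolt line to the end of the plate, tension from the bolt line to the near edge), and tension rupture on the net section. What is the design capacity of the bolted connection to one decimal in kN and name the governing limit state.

Bolt shear: A_b = π(24)²/4 = 452.39 mm². φR_n = 0.75 × 579 × 452.39 × 4 × 2 = 1571.6 kN.
Bearing (14 mm plate, F_u = 450 MPa): end bolts L_c = 56 − 27/2 = 42.5, R_n = min(1.2×42.5×14×450, 2.4×24×14×450) = 321.3 kN/bolt; interior L_c = 88 − 27 = 61, R_n = 362.88 kN/bolt. φR_n = 0.75 × (1×321.3 + 3×362.88) = 1057.5 kN.
Block shear: shear path 1×[56+3×88] = 1×320 mm, A_gv = 4480, A_nv = 1×(320 − 3.5×29)×14 = 3059 mm²; tension to near edge: (50 − 0.5×29)×14 = 497 mm². R_n = min(0.6×450×3059, 0.6×350×4480) + 1.0×450×497 = min(825.93, 940.8) + 223.65 = 1049.6 kN. φR_n = 0.75 × 1049.6 = 787.2 kN.
Tension rupture (net): A_n = (188 − 1×29)×14 = 2226 mm² (U = 1.0, A_e = A_n). φR_n = 0.75 × 450 × 2226 = 751.3 kN.
Governing: min(1571.6, 1057.5, 787.2, 751.3) = 751.3 kN → net-section rupture.

751.3 kN (net-section rupture governs)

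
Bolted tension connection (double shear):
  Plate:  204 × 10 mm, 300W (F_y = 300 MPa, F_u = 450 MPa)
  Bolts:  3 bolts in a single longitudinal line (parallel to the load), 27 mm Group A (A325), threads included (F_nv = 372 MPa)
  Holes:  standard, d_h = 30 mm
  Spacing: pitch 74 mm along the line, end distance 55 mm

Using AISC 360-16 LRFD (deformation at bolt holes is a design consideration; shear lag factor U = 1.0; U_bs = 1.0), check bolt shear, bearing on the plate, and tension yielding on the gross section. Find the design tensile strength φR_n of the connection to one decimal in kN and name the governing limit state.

Bolt shear: A_b = π(27)²/4 = 572.56 mm². φR_n = 0.75 × 372 × 572.56 × 3 × 2 = 958.5 kN.
Bearing (10 mm plate, F_u = 450 MPa): end bolts L_c = 55 − 30/2 = 40, R_n = min(1.2×40×10×450, 2.4×27×10×450) = 216 kN/bolt; interior L_c = 74 − 30 = 44, R_n = 237.6 kN/bolt. φR_n = 0.75 × (1×216 + 2×237.6) = 518.4 kN.
Tension yield (gross): A_g = 204×10 = 2040 mm². φR_n = 0.90 × 300 × 2040 = 550.8 kN.
Governing: min(958.5, 518.4, 550.8) = 518.4 kN → bearing.

518.4 kN (bearing governs)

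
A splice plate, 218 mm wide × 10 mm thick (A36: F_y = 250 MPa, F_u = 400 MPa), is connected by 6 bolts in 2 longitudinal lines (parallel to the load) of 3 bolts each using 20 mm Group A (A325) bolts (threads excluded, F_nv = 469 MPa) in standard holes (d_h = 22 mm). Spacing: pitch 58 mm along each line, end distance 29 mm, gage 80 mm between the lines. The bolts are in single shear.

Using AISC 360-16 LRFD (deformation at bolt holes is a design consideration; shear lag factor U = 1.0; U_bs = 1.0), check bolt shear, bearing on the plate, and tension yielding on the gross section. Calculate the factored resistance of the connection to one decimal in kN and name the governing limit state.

Bolt shear: A_b = π(20)²/4 = 314.16 mm². φR_n = 0.75 × 469 × 314.16 × 6 × 1 = 663.0 kN.
Bearing (10 mm plate, F_u = 400 MPa): end bolts L_c = 29 − 22/2 = 18, R_n = min(1.2×18×10×400, 2.4×20×10×400) = 86.4 kN/bolt; interior L_c = 58 − 22 = 36, R_n = 172.8 kN/bolt. φR_n = 0.75 × (2×86.4 + 4×172.8) = 648.0 kN.
Tension yield (gross): A_g = 218×10 = 2180 mm². φR_n = 0.90 × 250 × 2180 = 490.5 kN.
Governing: min(663.0, 648.0, 490.5) = 490.5 kN → gross-section yield.

490.5 kN (gross-section yield governs)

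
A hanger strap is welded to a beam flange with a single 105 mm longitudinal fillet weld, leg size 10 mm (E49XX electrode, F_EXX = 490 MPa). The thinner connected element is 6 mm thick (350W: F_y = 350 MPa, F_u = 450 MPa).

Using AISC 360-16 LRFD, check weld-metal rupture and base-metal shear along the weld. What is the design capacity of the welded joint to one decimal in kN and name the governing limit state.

127.6 kN (base-metal shear governs)

Weld metal: throat = 0.707×10 = 7.07 mm, L = 105 mm. φR_n = 0.75 × 0.6 × 490 × 7.07 × 105 = 163.7 kN.
Base metal shear (6 mm plate): yield φR_n = 1.0×0.6×350×6×105 = 132.3 kN; rupture φR_n = 0.75×0.6×450×6×105 = 127.6 kN; take 127.6 kN (rupture).
Governing: min(163.7, 127.6) = 127.6 kN → base-metal shear.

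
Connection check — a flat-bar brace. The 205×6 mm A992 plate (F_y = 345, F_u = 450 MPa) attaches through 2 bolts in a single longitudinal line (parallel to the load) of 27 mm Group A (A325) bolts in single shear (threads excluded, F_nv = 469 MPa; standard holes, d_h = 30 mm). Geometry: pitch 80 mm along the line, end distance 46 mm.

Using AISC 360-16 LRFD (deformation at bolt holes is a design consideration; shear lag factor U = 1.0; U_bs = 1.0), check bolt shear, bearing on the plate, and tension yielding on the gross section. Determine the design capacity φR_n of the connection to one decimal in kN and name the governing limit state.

Bolt shear: A_b = π(27)²/4 = 572.56 mm². φR_n = 0.75 × 469 × 572.56 × 2 × 1 = 402.8 kN.
Bearing (6 mm plate, F_u = 450 MPa): end bolts L_c = 46 − 30/2 = 31, R_n = min(1.2×31×6×450, 2.4×27×6×450) = 100.44 kN/bolt; interior L_c = 80 − 30 = 50, R_n = 162 kN/bolt. φR_n = 0.75 × (1×100.44 + 1×162) = 196.8 kN.
Tension yield (gross): A_g = 205×6 = 1230 mm². φR_n = 0.90 × 345 × 1230 = 381.9 kN.
Governing: min(402.8, 196.8, 381.9) = 196.8 kN → bearing.

196.8 kN (bearing governs)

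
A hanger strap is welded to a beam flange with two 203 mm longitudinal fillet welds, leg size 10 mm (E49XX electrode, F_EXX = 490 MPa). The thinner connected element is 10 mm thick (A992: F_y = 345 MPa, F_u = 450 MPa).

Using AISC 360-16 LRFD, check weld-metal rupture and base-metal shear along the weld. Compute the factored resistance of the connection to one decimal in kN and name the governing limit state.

Weld metal: throat = 0.707×10 = 7.07 mm, L = 2×203 = 406 mm. φR_n = 0.75 × 0.6 × 490 × 7.07 × 406 = 632.9 kN.
Base metal shear (10 mm plate): yield φR_n = 1.0×0.6×345×10×406 = 840.4 kN; rupture φR_n = 0.75×0.6×450×10×406 = 822.2 kN; take 822.2 kN (rupture).
Governing: min(632.9, 822.2) = 632.9 kN → weld metal.

632.9 kN (weld metal governs)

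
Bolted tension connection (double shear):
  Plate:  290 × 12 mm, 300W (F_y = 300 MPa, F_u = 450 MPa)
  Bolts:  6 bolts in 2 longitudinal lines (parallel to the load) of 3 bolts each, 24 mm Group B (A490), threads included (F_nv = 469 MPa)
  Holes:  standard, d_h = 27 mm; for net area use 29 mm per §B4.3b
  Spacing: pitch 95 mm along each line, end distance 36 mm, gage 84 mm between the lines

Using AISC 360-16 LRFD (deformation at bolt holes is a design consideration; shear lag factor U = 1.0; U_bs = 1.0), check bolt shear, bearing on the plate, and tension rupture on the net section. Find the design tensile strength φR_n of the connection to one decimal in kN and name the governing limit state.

Bolt shear: A_b = π(24)²/4 = 452.39 mm². φR_n = 0.75 × 469 × 452.39 × 6 × 2 = 1909.5 kN.
Bearing (12 mm plate, F_u = 450 MPa): end bolts L_c = 36 − 27/2 = 22.5, R_n = min(1.2×22.5×12×450, 2.4×24×12×450) = 145.8 kN/bolt; interior L_c = 95 − 27 = 68, R_n = 311.04 kN/bolt. φR_n = 0.75 × (2×145.8 + 4×311.04) = 1151.8 kN.
Tension rupture (net): A_n = (290 − 2×29)×12 = 2784 mm² (U = 1.0, A_e = A_n). φR_n = 0.75 × 450 × 2784 = 939.6 kN.
Governing: min(1909.5, 1151.8, 939.6) = 939.6 kN → net-section rupture.

939.6 kN (net-section rupture governs)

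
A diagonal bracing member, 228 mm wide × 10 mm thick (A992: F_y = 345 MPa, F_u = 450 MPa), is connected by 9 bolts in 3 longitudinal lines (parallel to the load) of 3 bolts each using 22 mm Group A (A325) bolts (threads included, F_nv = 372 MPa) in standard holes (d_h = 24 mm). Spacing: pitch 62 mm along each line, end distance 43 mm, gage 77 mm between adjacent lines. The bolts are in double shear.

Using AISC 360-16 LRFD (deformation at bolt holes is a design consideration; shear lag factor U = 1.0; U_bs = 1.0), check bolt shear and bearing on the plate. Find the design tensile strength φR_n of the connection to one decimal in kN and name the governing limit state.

Bolt shear: A_b = π(22)²/4 = 380.13 mm². φR_n = 0.75 × 372 × 380.13 × 9 × 2 = 1909.0 kN.
Bearing (10 mm plate, F_u = 450 MPa): end bolts L_c = 43 − 24/2 = 31, R_n = min(1.2×31×10×450, 2.4×22×10×450) = 167.4 kN/bolt; interior L_c = 62 − 24 = 38, R_n = 205.2 kN/bolt. φR_n = 0.75 × (3×167.4 + 6×205.2) = 1300.1 kN.
Governing: min(1909.0, 1300.1) = 1300.1 kN → bearing.

1300.1 kN (bearing governs)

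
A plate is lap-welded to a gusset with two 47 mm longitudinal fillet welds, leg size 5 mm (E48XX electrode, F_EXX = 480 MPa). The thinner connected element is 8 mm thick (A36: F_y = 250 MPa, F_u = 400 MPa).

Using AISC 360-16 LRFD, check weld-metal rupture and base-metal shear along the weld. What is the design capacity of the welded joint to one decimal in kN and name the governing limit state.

71.8 kN (weld metal governs)

Weld metal: throat = 0.707×5 = 3.535 mm, L = 2×47 = 94 mm. φR_n = 0.75 × 0.6 × 480 × 3.535 × 94 = 71.8 kN.
Base metal shear (8 mm plate): yield φR_n = 1.0×0.6×250×8×94 = 112.8 kN; rupture φR_n = 0.75×0.6×400×8×94 = 135.4 kN; take 112.8 kN (yield).
Governing: min(71.8, 112.8) = 71.8 kN → weld metal.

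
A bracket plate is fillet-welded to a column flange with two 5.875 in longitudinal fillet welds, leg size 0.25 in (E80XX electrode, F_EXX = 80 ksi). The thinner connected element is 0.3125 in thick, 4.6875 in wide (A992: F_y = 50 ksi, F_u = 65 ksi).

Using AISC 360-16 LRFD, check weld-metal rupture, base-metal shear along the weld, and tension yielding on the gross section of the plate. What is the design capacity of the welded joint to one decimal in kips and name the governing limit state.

Weld metal: throat = 0.707×0.25 = 0.17675 in, L = 2×5.875 = 11.75 in. φR_n = 0.75 × 0.6 × 80 × 0.17675 × 11.75 = 74.8 kips.
Base metal shear (0.3125 in plate): yield φR_n = 1.0×0.6×50×0.3125×11.75 = 110.2 kips; rupture φR_n = 0.75×0.6×65×0.3125×11.75 = 107.4 kips; take 107.4 kips (rupture).
Tension yield (gross): A_g = 4.6875×0.3125 = 1.4648 in². φR_n = 0.90 × 50 × 1.4648 = 65.9 kips.
Governing: min(74.8, 107.4, 65.9) = 65.9 kips → gross-section yield.

65.9 kips (gross-section yield governs)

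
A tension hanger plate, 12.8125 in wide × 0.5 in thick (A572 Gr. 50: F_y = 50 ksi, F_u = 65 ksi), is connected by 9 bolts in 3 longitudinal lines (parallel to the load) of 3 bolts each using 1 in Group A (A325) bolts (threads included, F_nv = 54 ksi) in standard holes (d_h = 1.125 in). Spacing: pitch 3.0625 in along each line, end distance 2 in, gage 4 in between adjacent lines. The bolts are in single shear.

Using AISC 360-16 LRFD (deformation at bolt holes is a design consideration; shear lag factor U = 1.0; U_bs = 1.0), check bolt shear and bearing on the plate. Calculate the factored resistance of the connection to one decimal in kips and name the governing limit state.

Bolt shear: A_b = π(1)²/4 = 0.7854 in². φR_n = 0.75 × 54 × 0.7854 × 9 × 1 = 286.3 kips.
Bearing (0.5 in plate, F_u = 65 ksi): end bolts L_c = 2 − 1.125/2 = 1.4375, R_n = min(1.2×1.4375×0.5×65, 2.4×1×0.5×65) = 56.063 kips/bolt; interior L_c = 3.0625 − 1.125 = 1.9375, R_n = 75.563 kips/bolt. φR_n = 0.75 × (3×56.063 + 6×75.563) = 466.2 kips.
Governing: min(286.3, 466.2) = 286.3 kips → bolt shear.

286.3 kips (bolt shear governs)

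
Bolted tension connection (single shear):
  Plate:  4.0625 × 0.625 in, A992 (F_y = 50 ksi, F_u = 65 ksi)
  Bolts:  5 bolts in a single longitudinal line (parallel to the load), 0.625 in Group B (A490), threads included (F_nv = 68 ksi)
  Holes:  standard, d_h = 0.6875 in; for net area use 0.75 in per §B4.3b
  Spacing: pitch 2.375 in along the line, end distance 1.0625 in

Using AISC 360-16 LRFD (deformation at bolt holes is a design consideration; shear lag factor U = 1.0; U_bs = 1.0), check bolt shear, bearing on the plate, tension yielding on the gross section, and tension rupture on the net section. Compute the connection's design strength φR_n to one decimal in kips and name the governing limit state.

Bolt shear: A_b = π(0.625)²/4 = 0.3068 in². φR_n = 0.75 × 68 × 0.3068 × 5 × 1 = 78.2 kips.
Bearing (0.625 in plate, F_u = 65 ksi): end bolts L_c = 1.0625 − 0.6875/2 = 0.71875, R_n = min(1.2×0.71875×0.625×65, 2.4×0.625×0.625×65) = 35.039 kips/bolt; interior L_c = 2.375 − 0.6875 = 1.6875, R_n = 60.938 kips/bolt. φR_n = 0.75 × (1×35.039 + 4×60.938) = 209.1 kips.
Tension yield (gross): A_g = 4.0625×0.625 = 2.5391 in². φR_n = 0.90 × 50 × 2.5391 = 114.3 kips.
Tension rupture (net): A_n = (4.0625 − 1×0.75)×0.625 = 2.0703 in² (U = 1.0, A_e = A_n). φR_n = 0.75 × 65 × 2.0703 = 100.9 kips.
Governing: min(78.2, 209.1, 114.3, 100.9) = 78.2 kips → bolt shear.

78.2 kips (bolt shear governs)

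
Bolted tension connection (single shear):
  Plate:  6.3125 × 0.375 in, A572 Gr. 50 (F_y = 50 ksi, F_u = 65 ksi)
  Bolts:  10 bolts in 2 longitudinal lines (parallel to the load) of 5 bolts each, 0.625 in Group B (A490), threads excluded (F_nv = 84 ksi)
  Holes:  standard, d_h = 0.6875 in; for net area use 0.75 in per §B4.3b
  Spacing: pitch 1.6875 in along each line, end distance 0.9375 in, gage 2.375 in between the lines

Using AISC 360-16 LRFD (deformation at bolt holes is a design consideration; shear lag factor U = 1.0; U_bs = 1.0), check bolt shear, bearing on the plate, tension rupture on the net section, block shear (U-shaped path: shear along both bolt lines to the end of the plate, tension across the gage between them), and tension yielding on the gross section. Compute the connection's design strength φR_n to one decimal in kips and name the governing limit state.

88.0 kips (net-section rupture governs)

Bolt shear: A_b = π(0.625)²/4 = 0.3068 in². φR_n = 0.75 × 84 × 0.3068 × 10 × 1 = 193.3 kips.
Bearing (0.375 in plate, F_u = 65 ksi): end bolts L_c = 0.9375 − 0.6875/2 = 0.59375, R_n = min(1.2×0.59375×0.375×65, 2.4×0.625×0.375×65) = 17.367 kips/bolt; interior L_c = 1.6875 − 0.6875 = 1, R_n = 29.25 kips/bolt. φR_n = 0.75 × (2×17.367 + 8×29.25) = 201.6 kips.
Tension rupture (net): A_n = (6.3125 − 2×0.75)×0.375 = 1.8047 in² (U = 1.0, A_e = A_n). φR_n = 0.75 × 65 × 1.8047 = 88.0 kips.
Block shear: shear path 2×[0.9375+4×1.6875] = 2×7.6875 in, A_gv = 5.7656, A_nv = 2×(7.6875 − 4.5×0.75)×0.375 = 3.2344 in²; tension across gage: (2.375 − 1×0.75)×0.375 = 0.60938 in². R_n = min(0.6×65×3.2344, 0.6×50×5.7656) + 1.0×65×0.60938 = min(126.14, 172.97) + 39.61 = 165.75 kips. φR_n = 0.75 × 165.75 = 124.3 kips.
Tension yield (gross): A_g = 6.3125×0.375 = 2.3672 in². φR_n = 0.90 × 50 × 2.3672 = 106.5 kips.
Governing: min(193.3, 201.6, 88.0, 124.3, 106.5) = 88.0 kips → net-section rupture.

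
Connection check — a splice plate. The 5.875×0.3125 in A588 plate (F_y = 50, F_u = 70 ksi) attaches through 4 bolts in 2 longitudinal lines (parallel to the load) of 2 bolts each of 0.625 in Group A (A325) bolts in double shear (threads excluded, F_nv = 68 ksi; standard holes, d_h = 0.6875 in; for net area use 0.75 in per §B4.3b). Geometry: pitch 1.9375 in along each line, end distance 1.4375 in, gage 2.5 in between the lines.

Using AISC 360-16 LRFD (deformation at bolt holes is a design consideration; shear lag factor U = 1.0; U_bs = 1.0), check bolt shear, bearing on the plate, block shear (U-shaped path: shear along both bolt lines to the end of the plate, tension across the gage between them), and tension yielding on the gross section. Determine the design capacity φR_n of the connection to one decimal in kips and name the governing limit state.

73.0 kips (block shear governs)

Bolt shear: A_b = π(0.625)²/4 = 0.3068 in². φR_n = 0.75 × 68 × 0.3068 × 4 × 2 = 125.2 kips.
Bearing (0.3125 in plate, F_u = 70 ksi): end bolts L_c = 1.4375 − 0.6875/2 = 1.09375, R_n = min(1.2×1.09375×0.3125×70, 2.4×0.625×0.3125×70) = 28.711 kips/bolt; interior L_c = 1.9375 − 0.6875 = 1.25, R_n = 32.813 kips/bolt. φR_n = 0.75 × (2×28.711 + 2×32.813) = 92.3 kips.
Block shear: shear path 2×[1.4375+1×1.9375] = 2×3.375 in, A_gv = 2.1094, A_nv = 2×(3.375 − 1.5×0.75)×0.3125 = 1.4063 in²; tension across gage: (2.5 − 1×0.75)×0.3125 = 0.54688 in². R_n = min(0.6×70×1.4063, 0.6×50×2.1094) + 1.0×70×0.54688 = min(59.065, 63.282) + 38.282 = 97.347 kips. φR_n = 0.75 × 97.347 = 73.0 kips.
Tension yield (gross): A_g = 5.875×0.3125 = 1.8359 in². φR_n = 0.90 × 50 × 1.8359 = 82.6 kips.
Governing: min(125.2, 92.3, 73.0, 82.6) = 73.0 kips → block shear.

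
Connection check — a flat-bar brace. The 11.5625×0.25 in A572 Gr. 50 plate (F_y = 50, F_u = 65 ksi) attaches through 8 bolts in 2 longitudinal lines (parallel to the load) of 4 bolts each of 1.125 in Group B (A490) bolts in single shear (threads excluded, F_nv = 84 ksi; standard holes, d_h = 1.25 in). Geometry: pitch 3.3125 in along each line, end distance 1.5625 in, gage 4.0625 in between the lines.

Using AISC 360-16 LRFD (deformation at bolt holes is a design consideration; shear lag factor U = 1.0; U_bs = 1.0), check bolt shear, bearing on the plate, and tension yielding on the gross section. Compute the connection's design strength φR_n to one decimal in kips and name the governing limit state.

Bolt shear: A_b = π(1.125)²/4 = 0.99402 in². φR_n = 0.75 × 84 × 0.99402 × 8 × 1 = 501.0 kips.
Bearing (0.25 in plate, F_u = 65 ksi): end bolts L_c = 1.5625 − 1.25/2 = 0.9375, R_n = min(1.2×0.9375×0.25×65, 2.4×1.125×0.25×65) = 18.281 kips/bolt; interior L_c = 3.3125 − 1.25 = 2.0625, R_n = 40.219 kips/bolt. φR_n = 0.75 × (2×18.281 + 6×40.219) = 208.4 kips.
Tension yield (gross): A_g = 11.5625×0.25 = 2.8906 in². φR_n = 0.90 × 50 × 2.8906 = 130.1 kips.
Governing: min(501.0, 208.4, 130.1) = 130.1 kips → gross-section yield.

130.1 kips (gross-section yield governs)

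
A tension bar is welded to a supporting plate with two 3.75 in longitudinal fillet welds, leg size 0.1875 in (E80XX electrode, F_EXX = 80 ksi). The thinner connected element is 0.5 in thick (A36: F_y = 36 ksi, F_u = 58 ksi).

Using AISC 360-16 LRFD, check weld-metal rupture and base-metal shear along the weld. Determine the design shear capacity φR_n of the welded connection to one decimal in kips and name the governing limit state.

35.8 kips (weld metal governs)

Weld metal: throat = 0.707×0.1875 = 0.13256 in, L = 2×3.75 = 7.5 in. φR_n = 0.75 × 0.6 × 80 × 0.13256 × 7.5 = 35.8 kips.
Base metal shear (0.5 in plate): yield φR_n = 1.0×0.6×36×0.5×7.5 = 81.0 kips; rupture φR_n = 0.75×0.6×58×0.5×7.5 = 97.9 kips; take 81.0 kips (yield).
Governing: min(35.8, 81.0) = 35.8 kips → weld metal.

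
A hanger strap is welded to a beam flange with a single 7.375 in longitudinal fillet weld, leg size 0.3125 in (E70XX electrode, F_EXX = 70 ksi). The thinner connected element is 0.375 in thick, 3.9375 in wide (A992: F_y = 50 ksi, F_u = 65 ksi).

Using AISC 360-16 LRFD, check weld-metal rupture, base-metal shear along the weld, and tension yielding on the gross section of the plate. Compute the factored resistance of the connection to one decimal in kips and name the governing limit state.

51.3 kips (weld metal governs)

Weld metal: throat = 0.707×0.3125 = 0.22094 in, L = 7.375 in. φR_n = 0.75 × 0.6 × 70 × 0.22094 × 7.375 = 51.3 kips.
Base metal shear (0.375 in plate): yield φR_n = 1.0×0.6×50×0.375×7.375 = 83.0 kips; rupture φR_n = 0.75×0.6×65×0.375×7.375 = 80.9 kips; take 80.9 kips (rupture).
Tension yield (gross): A_g = 3.9375×0.375 = 1.4766 in². φR_n = 0.90 × 50 × 1.4766 = 66.4 kips.
Governing: min(51.3, 80.9, 66.4) = 51.3 kips → weld metal.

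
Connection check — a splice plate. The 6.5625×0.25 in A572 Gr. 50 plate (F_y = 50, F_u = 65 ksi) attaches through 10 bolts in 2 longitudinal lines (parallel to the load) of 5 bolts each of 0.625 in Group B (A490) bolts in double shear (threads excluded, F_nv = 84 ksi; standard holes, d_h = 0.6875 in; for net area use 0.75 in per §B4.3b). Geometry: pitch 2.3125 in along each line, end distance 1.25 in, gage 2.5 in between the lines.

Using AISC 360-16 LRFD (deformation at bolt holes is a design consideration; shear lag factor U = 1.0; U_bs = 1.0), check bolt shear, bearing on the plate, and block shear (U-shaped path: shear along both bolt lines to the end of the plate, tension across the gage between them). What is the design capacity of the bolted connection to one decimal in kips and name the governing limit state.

125.5 kips (block shear governs)

Bolt shear: A_b = π(0.625)²/4 = 0.3068 in². φR_n = 0.75 × 84 × 0.3068 × 10 × 2 = 386.6 kips.
Bearing (0.25 in plate, F_u = 65 ksi): end bolts L_c = 1.25 − 0.6875/2 = 0.90625, R_n = min(1.2×0.90625×0.25×65, 2.4×0.625×0.25×65) = 17.672 kips/bolt; interior L_c = 2.3125 − 0.6875 = 1.625, R_n = 24.375 kips/bolt. φR_n = 0.75 × (2×17.672 + 8×24.375) = 172.8 kips.
Block shear: shear path 2×[1.25+4×2.3125] = 2×10.5 in, A_gv = 5.25, A_nv = 2×(10.5 − 4.5×0.75)×0.25 = 3.5625 in²; tension across gage: (2.5 − 1×0.75)×0.25 = 0.4375 in². R_n = min(0.6×65×3.5625, 0.6×50×5.25) + 1.0×65×0.4375 = min(138.94, 157.5) + 28.438 = 167.38 kips. φR_n = 0.75 × 167.38 = 125.5 kips.
Governing: min(386.6, 172.8, 125.5) = 125.5 kips → block shear.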